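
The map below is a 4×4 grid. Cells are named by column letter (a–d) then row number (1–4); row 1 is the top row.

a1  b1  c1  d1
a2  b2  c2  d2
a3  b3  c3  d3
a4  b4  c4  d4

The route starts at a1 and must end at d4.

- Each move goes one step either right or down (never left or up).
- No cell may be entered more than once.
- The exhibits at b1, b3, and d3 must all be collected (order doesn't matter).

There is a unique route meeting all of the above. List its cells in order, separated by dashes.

a1 - b1 - b2 - b3 - c3 - d3 - d4

Moves only go right or down, so the column and row indices never decrease.
Route from a1: right to b1, 2× down (reaching b3), 2× right (reaching d3), down to d4 — 6 moves in all.
Check: all required cells visited.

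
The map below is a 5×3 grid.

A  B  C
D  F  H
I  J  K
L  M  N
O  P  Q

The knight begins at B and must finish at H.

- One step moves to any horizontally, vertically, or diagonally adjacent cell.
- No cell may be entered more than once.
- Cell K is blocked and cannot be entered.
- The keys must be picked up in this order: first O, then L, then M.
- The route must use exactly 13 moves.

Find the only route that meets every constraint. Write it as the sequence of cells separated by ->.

B -> A -> D -> J -> N -> Q -> P -> O -> L -> M -> I -> F -> C -> H

The waypoints must appear in the order O, L, M, with no cell reused.
Route from B: left to A, down to D, 2× down-right (reaching N), down to Q, 2× left (reaching O), up to L, right to M, up-left to I, 2× up-right (reaching C), down to H — 13 moves in all.
Check: order respected (O at step 7, L at step 8, M at step 9); 13 moves as required.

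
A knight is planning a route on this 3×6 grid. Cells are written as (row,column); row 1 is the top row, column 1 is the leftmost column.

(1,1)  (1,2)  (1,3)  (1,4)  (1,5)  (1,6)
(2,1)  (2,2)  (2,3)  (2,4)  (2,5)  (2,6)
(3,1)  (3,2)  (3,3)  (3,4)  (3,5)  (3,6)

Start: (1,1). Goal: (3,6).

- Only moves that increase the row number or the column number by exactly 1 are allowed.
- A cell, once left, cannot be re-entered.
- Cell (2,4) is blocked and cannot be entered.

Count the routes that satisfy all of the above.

9

A right/down-only route from (1,1) to (3,6) makes exactly 2 down-moves and 5 right-moves in some order.
With no other constraints that would be C(7,2) = 21 routes.
Subtract routes through each blocked cell (inclusion–exclusion for overlaps): − through (2,4): 12 → 9.
That gives 9 routes.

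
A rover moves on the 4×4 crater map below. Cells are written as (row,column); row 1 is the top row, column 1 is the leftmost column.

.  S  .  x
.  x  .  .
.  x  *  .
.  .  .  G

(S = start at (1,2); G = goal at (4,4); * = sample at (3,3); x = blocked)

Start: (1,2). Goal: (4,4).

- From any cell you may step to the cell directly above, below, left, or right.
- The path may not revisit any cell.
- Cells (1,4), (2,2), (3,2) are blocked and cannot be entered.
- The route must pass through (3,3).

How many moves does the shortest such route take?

Any route passes through (3,3) somewhere between (1,2) and (4,4). Summing Manhattan distances along the two legs ((1,2) → (3,3) → (4,4)) gives a lower bound of 3 + 2 = 5 moves.
A route of 5 moves achieves this: (1,2) → (1,3) → (2,3) → (3,3) → (4,3) → (4,4).
Since 5 matches the lower bound, it is optimal.

5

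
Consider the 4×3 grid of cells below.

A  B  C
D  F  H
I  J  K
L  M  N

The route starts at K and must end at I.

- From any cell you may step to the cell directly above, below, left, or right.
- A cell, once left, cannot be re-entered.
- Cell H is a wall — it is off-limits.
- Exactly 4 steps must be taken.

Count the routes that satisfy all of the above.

Need simple routes of exactly 4 moves from K to I (Manhattan distance 2, so 1 moves are spent on a detour and 1 undoing it).
Enumerating: K N M J I | K N M L I | K J F D I | K J M L I.
That gives 4 routes.

4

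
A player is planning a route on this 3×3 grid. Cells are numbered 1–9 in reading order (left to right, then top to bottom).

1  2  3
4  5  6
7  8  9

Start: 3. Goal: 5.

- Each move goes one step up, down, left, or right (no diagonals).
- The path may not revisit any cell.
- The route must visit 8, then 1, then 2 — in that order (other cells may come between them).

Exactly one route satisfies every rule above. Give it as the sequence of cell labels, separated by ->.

3 -> 6 -> 9 -> 8 -> 7 -> 4 -> 1 -> 2 -> 5

The waypoints must appear in the order 8, 1, 2, with no cell reused.
Route from 3: down 2 to 9, left 2 to 7, up 2 to 1, right 1 to 2, down 1 to 5 — 8 moves in all.
Check: order respected (8 at step 3, 1 at step 6, 2 at step 7).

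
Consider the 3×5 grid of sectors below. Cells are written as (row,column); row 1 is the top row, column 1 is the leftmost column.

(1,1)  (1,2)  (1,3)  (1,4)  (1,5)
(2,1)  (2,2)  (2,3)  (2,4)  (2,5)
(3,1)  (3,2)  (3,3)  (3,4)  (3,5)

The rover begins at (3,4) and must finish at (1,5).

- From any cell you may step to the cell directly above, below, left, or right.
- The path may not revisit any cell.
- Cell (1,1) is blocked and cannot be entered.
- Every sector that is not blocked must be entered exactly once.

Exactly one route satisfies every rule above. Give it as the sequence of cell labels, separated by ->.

(3,4) -> (3,5) -> (2,5) -> (2,4) -> (2,3) -> (3,3) -> (3,2) -> (3,1) -> (2,1) -> (2,2) -> (1,2) -> (1,3) -> (1,4) -> (1,5)

Need to visit all 14 open cells exactly once, starting at (3,4) and ending at (1,5).
Cell (3,5) has only two open neighbours ((2,5) and (3,4)), so the path must pass straight through it: one of those is the cell it's entered from and the other is where it exits.
Route from (3,4): right to (3,5), up to (2,5), 2× left (reaching (2,3)), down to (3,3), 2× left (reaching (3,1)), up to (2,1), right to (2,2), up to (1,2), 3× right (reaching (1,5)) — 13 moves in all.
Check: all 14 open cells covered.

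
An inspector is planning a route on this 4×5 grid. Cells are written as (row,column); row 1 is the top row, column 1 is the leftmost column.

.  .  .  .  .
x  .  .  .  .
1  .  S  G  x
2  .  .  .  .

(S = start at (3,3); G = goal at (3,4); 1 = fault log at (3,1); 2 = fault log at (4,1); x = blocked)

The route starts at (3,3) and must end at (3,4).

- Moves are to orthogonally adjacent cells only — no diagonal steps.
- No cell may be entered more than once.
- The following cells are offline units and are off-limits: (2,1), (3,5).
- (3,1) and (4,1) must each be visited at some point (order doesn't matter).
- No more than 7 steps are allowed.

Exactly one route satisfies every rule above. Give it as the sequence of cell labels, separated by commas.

(3,3), (3,2), (3,1), (4,1), (4,2), (4,3), (4,4), (3,4)

The 7-move cap with required stops at (3,1), (4,1) leaves no slack for detours.
Route from (3,3): 2× left (reaching (3,1)), down to (4,1), 3× right (reaching (4,4)), up to (3,4) — 7 moves in all.
Check: all required cells visited; 7 ≤ 7 moves.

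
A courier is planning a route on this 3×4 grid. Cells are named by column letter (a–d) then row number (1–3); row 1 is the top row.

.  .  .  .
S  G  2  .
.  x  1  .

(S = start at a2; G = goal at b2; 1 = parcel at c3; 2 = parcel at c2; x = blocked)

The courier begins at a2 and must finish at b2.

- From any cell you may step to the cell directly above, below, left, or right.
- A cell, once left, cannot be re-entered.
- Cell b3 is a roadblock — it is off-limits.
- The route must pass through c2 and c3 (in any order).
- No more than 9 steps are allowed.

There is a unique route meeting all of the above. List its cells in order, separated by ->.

a2 -> a1 -> b1 -> c1 -> d1 -> d2 -> d3 -> c3 -> c2 -> b2

The 9-move cap with required stops at c2, c3 leaves no slack for detours.
Route from a2: up 1 to a1, right 3 to d1, down 2 to d3, left 1 to c3, up 1 to c2, left 1 to b2 — 9 moves in all.
Check: all required cells visited; 9 ≤ 9 moves.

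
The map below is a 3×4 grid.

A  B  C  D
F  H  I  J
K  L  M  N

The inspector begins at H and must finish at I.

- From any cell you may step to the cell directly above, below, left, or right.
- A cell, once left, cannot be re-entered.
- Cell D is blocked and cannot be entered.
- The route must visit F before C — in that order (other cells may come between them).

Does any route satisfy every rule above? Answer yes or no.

One route that works: H → F → A → B → C → I.

yes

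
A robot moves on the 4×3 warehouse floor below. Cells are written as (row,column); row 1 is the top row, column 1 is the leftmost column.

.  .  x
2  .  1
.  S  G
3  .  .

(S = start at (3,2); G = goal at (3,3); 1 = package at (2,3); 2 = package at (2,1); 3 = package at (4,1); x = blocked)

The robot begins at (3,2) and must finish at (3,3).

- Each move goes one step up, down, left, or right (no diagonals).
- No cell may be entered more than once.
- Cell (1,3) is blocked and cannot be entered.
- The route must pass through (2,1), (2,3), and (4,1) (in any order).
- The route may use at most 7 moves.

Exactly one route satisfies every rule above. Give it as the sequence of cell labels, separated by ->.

(3,2) -> (4,2) -> (4,1) -> (3,1) -> (2,1) -> (2,2) -> (2,3) -> (3,3)

The budget equals the shortest possible length, so every move has to be on a shortest route through the required cells.
Route from (3,2): down to (4,2), left to (4,1), 2× up (reaching (2,1)), 2× right (reaching (2,3)), down to (3,3) — 7 moves in all.
Check: all required cells visited; 7 ≤ 7 moves.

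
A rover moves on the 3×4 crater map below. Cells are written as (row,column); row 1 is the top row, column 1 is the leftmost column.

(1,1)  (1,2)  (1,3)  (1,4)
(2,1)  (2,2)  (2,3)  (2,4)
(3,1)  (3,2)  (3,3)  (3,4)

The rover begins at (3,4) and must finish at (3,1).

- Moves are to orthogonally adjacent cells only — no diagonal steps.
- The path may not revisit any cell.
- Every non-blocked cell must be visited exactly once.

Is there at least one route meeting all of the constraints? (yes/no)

yes

One route that works: (3,4) → (2,4) → (1,4) → (1,3) → (2,3) → (3,3) → (3,2) → (2,2) → (1,2) → (1,1) → (2,1) → (3,1).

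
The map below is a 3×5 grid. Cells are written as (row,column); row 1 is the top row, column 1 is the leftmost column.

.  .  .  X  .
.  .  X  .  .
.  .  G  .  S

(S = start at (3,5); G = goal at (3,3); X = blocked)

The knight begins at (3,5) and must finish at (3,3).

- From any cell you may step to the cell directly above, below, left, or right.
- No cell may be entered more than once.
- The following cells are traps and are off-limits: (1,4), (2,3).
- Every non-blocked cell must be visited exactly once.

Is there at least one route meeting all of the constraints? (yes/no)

no

Cell (1,3) has only one open neighbour but is neither the start nor the goal, so a Hamiltonian route would have to both enter and leave it through the same neighbour — impossible without revisiting.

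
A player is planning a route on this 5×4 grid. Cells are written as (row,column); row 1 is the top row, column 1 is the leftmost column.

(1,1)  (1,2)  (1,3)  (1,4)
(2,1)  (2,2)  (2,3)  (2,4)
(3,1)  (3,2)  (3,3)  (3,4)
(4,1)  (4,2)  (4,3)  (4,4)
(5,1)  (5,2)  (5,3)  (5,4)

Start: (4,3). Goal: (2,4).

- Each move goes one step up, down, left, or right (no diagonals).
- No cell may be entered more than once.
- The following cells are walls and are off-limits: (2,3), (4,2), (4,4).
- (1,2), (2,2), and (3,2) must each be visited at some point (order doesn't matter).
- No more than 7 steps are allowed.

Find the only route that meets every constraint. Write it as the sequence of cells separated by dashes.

Any route must reach (1,2), (2,2), and (3,2) and still end at (2,4) within 7 moves, so the order of the required stops is forced.
Route from (4,3): up 1 to (3,3), left 1 to (3,2), up 2 to (1,2), right 2 to (1,4), down 1 to (2,4) — 7 moves in all.
Check: all required cells visited; 7 ≤ 7 moves.

(4,3) - (3,3) - (3,2) - (2,2) - (1,2) - (1,3) - (1,4) - (2,4)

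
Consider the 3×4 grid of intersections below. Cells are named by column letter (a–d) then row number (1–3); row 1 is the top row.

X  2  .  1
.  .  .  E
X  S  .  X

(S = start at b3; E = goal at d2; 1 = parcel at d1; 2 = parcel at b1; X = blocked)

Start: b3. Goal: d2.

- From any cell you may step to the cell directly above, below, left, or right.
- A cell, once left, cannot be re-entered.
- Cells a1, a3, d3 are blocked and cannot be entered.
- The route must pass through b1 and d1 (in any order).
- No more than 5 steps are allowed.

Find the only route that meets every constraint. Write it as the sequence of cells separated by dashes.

b3 - b2 - b1 - c1 - d1 - d2

Any route must reach b1 and d1 and still end at d2 within 5 moves, so the order of the required stops is forced.
Route from b3: 2× up (reaching b1), 2× right (reaching d1), down to d2 — 5 moves in all.
Check: all required cells visited; 5 ≤ 5 moves.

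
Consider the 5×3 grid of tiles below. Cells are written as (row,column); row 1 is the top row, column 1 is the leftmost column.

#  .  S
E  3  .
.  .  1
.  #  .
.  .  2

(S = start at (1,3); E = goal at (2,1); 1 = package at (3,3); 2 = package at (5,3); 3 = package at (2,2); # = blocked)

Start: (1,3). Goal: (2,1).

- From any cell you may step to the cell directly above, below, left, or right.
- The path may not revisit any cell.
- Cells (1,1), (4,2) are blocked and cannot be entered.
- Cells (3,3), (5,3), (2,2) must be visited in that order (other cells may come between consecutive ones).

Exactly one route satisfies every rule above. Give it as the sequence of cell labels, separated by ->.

The waypoints must appear in the order (3,3), (5,3), (2,2), with no cell reused.
Route from (1,3): down 4 to (5,3), left 2 to (5,1), up 2 to (3,1), right 1 to (3,2), up 1 to (2,2), left 1 to (2,1) — 11 moves in all.
Check: order respected (1 at step 2, 2 at step 4, 3 at step 10).

(1,3) -> (2,3) -> (3,3) -> (4,3) -> (5,3) -> (5,2) -> (5,1) -> (4,1) -> (3,1) -> (3,2) -> (2,2) -> (2,1)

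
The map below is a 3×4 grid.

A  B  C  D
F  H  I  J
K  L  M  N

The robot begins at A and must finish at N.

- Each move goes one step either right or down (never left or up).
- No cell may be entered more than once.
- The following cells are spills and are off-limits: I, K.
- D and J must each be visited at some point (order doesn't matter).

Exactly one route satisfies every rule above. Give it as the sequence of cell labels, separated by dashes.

Moves only go right or down, so the column and row indices never decrease.
Route from A: right 3 to D, down 2 to N — 5 moves in all.
Check: all required cells visited.

A - B - C - D - J - N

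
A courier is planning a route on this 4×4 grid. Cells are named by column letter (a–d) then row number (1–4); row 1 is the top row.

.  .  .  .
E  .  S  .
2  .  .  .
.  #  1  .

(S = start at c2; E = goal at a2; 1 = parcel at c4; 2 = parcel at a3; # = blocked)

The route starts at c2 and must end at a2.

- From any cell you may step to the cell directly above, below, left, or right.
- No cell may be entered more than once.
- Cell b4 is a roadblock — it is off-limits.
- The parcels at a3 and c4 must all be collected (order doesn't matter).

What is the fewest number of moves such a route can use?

8

Any route passes through a3 and c4 in some order between c2 and a2. Summing Manhattan distances along each leg and taking the cheapest ordering (c2 → c4 → a3 → a2) gives a lower bound of 2 + 3 + 1 = 6 moves.
The shortest route satisfying every rule uses 8 moves: c2 → d2 → d3 → d4 → c4 → c3 → b3 → a3 → a2.
The bound of 6 isn't tight here; checking systematically, no route of length 6 through 7 satisfies every constraint, so 8 is the minimum.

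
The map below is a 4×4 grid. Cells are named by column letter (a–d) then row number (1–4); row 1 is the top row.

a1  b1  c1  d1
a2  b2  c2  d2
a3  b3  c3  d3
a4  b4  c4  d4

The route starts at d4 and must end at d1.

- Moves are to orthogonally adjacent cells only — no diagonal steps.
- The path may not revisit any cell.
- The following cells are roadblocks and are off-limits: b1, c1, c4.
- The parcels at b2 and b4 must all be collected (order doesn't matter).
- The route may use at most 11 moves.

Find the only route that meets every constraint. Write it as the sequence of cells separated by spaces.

Any route must reach b2 and b4 and still end at d1 within 11 moves, so the order of the required stops is forced.
Route from d4: up 1 to d3, left 2 to b3, down 1 to b4, left 1 to a4, up 2 to a2, right 3 to d2, up 1 to d1 — 11 moves in all.
Check: all required cells visited; 11 ≤ 11 moves.

d4 d3 c3 b3 b4 a4 a3 a2 b2 c2 d2 d1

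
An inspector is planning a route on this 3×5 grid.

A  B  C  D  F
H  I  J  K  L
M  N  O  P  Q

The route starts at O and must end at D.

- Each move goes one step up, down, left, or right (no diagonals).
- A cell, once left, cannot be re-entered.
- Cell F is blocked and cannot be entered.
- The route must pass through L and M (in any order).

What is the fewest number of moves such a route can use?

13

Any route passes through L and M in some order between O and D. Summing Manhattan distances along each leg and taking the cheapest ordering (O → M → L → D) gives a lower bound of 2 + 5 + 2 = 9 moves.
The shortest route satisfying every rule uses 13 moves: O → P → Q → L → K → J → I → N → M → H → A → B → C → D.
The no-revisit rule (legs can't share cells) pushes the minimum above the 9-move bound; an exhaustive check rules out every length from 9 to 12 (on a 4-connected grid the length of any start-to-goal walk has the same parity as the Manhattan bound, so only lengths 9, 11, 13, … need checking), leaving 13 as the minimum.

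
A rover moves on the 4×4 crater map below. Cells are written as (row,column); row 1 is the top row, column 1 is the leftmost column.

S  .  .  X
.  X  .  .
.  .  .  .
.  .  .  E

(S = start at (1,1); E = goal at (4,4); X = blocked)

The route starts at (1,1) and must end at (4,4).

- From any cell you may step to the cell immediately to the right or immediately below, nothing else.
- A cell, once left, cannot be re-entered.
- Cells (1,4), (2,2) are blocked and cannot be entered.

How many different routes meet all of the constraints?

7

A right/down-only route from (1,1) to (4,4) makes exactly 3 down-moves and 3 right-moves in some order.
With no other constraints that would be C(6,3) = 20 routes.
Subtract routes through each blocked cell (inclusion–exclusion for overlaps): − through (1,4): 1 − through (2,2): 12 → 7.
That gives 7 routes.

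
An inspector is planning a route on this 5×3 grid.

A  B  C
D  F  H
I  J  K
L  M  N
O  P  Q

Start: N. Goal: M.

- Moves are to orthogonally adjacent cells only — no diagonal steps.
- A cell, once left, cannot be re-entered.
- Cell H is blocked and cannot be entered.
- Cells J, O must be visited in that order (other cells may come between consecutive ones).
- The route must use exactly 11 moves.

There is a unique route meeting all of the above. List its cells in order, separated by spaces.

The waypoints must appear in the order J, O, with no cell reused.
Route from N: up to K, left to J, 2× up (reaching B), left to A, 4× down (reaching O), right to P, up to M — 11 moves in all.
Check: order respected (J at step 2, O at step 9); 11 moves as required.

N K J F B A D I L O P M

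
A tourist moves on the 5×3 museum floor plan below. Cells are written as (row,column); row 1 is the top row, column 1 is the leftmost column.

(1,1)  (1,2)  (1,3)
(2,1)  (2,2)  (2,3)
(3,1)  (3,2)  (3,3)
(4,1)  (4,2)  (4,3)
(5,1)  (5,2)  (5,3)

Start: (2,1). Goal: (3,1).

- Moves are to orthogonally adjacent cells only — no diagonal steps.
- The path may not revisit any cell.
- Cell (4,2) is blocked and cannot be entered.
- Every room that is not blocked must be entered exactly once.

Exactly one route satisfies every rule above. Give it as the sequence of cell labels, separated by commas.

(2,1), (1,1), (1,2), (1,3), (2,3), (2,2), (3,2), (3,3), (4,3), (5,3), (5,2), (5,1), (4,1), (3,1)

Need to visit all 14 open cells exactly once, starting at (2,1) and ending at (3,1).
Cell (5,2) has only two open neighbours ((5,1) and (5,3)), so the path must pass straight through it: one of those is the cell it's entered from and the other is where it exits.
Route from (2,1): up to (1,1), 2× right (reaching (1,3)), down to (2,3), left to (2,2), down to (3,2), right to (3,3), 2× down (reaching (5,3)), 2× left (reaching (5,1)), 2× up (reaching (3,1)) — 13 moves in all.
Check: all 14 open cells covered.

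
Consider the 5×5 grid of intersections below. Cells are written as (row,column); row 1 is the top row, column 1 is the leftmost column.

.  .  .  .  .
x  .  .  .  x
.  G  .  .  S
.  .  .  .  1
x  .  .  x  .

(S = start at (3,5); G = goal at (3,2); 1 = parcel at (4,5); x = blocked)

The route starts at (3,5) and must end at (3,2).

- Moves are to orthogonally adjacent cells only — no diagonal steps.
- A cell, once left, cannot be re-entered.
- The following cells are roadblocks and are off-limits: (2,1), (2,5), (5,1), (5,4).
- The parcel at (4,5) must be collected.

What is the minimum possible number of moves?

Any route passes through (4,5) somewhere between (3,5) and (3,2). Summing Manhattan distances along the two legs ((3,5) → (4,5) → (3,2)) gives a lower bound of 1 + 4 = 5 moves.
A route of 5 moves achieves this: (3,5) → (4,5) → (4,4) → (3,4) → (3,3) → (3,2).
Since 5 matches the lower bound, it is optimal.

5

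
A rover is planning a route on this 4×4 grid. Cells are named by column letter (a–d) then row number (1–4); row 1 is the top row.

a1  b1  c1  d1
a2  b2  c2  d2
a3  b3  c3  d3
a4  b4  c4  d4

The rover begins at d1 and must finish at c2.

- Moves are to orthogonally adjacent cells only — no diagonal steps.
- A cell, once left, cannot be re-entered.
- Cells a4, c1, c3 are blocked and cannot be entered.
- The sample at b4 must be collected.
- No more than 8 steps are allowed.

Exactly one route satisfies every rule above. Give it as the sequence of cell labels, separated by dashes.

The budget equals the shortest possible length, so every move has to be on a shortest route through the required cells.
Route from d1: down 3 to d4, left 2 to b4, up 2 to b2, right 1 to c2 — 8 moves in all.
Check: all required cells visited; 8 ≤ 8 moves.

d1 - d2 - d3 - d4 - c4 - b4 - b3 - b2 - c2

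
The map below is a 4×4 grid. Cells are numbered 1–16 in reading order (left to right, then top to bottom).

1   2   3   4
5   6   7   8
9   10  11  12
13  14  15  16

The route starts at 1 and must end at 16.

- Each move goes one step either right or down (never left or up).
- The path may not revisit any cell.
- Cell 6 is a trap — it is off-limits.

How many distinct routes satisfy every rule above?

A right/down-only route from 1 to 16 makes exactly 3 down-moves and 3 right-moves in some order.
With no other constraints that would be C(6,3) = 20 routes.
Subtract routes through each blocked cell (inclusion–exclusion for overlaps): − through 6: 12 → 8.
That gives 8 routes.

8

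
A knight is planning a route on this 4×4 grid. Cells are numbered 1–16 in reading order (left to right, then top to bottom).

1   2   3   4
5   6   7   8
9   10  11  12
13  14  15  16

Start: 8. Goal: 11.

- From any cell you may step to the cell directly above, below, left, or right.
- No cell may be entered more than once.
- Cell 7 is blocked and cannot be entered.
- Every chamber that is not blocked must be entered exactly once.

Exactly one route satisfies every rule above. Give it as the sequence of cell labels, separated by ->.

Need to visit all 15 open cells exactly once, starting at 8 and ending at 11.
Cell 13 has only two open neighbours (9 and 14), so the path must pass straight through it: one of those is the cell it's entered from and the other is where it exits.
Route from 8: up to 4, 3× left (reaching 1), down to 5, right to 6, down to 10, left to 9, down to 13, 3× right (reaching 16), up to 12, left to 11 — 14 moves in all.
Check: all 15 open cells covered.

8 -> 4 -> 3 -> 2 -> 1 -> 5 -> 6 -> 10 -> 9 -> 13 -> 14 -> 15 -> 16 -> 12 -> 11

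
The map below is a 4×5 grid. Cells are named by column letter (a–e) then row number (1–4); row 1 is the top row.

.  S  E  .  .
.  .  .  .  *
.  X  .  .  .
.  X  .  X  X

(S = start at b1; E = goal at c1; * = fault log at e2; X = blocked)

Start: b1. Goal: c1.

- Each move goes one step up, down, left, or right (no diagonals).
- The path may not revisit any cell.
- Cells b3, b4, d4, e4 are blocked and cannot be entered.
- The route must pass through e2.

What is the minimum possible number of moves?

Any route passes through e2 somewhere between b1 and c1. Summing Manhattan distances along the two legs (b1 → e2 → c1) gives a lower bound of 4 + 3 = 7 moves.
A route of 7 moves achieves this: b1 → b2 → c2 → d2 → e2 → e1 → d1 → c1.
Since 7 matches the lower bound, it is optimal.

7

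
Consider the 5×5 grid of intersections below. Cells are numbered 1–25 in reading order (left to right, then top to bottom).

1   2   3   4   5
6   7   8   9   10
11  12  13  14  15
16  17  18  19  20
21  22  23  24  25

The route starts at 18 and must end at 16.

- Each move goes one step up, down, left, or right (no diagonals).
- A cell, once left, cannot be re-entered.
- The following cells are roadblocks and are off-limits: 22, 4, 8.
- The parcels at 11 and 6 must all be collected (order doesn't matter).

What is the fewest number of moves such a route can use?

6

Any route passes through 11 and 6 in some order between 18 and 16. Summing Manhattan distances along each leg and taking the cheapest ordering (18 → 11 → 6 → 16) gives a lower bound of 3 + 1 + 2 = 6 moves.
A route of 6 moves achieves this: 18 → 13 → 12 → 7 → 6 → 11 → 16.
Since 6 matches the lower bound, it is optimal.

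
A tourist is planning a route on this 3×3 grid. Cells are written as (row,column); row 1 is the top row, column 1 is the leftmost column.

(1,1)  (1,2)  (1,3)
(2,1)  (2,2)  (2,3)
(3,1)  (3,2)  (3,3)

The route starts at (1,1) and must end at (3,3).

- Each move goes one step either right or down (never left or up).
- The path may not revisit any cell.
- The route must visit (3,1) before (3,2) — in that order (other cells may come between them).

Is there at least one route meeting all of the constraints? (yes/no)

yes

One route that works: (1,1) → (2,1) → (3,1) → (3,2) → (3,3).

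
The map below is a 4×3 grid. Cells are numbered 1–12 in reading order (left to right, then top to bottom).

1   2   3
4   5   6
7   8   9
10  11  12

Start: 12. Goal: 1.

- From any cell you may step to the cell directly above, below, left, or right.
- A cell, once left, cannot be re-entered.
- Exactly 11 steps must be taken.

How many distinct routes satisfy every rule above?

Need simple routes of exactly 11 moves from 12 to 1 (Manhattan distance 5, so 3 moves are spent on a detour and 3 undoing it).
Enumerating: 12 9 6 3 2 5 8 11 10 7 4 1 | 12 9 8 11 10 7 4 5 6 3 2 1 | 12 11 10 7 4 5 8 9 6 3 2 1 | 12 11 10 7 8 9 6 3 2 5 4 1.
That gives 4 routes.

4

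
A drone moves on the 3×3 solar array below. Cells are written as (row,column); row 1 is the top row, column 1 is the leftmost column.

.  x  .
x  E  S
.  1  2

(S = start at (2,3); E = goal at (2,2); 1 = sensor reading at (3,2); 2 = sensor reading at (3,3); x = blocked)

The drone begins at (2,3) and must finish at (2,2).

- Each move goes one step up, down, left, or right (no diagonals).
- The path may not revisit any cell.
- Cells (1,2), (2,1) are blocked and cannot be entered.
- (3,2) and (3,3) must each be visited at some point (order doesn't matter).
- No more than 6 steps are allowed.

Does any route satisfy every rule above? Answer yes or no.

One route that works: (2,3) → (3,3) → (3,2) → (2,2).

yes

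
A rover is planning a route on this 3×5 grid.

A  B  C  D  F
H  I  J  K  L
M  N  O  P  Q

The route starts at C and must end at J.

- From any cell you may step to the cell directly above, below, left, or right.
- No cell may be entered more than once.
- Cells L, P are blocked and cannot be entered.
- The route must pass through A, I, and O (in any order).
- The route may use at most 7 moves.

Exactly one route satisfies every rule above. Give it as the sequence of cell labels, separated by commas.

C, B, A, H, I, N, O, J

The budget equals the shortest possible length, so every move has to be on a shortest route through the required cells.
Route from C: left 2 to A, down 1 to H, right 1 to I, down 1 to N, right 1 to O, up 1 to J — 7 moves in all.
Check: all required cells visited; 7 ≤ 7 moves.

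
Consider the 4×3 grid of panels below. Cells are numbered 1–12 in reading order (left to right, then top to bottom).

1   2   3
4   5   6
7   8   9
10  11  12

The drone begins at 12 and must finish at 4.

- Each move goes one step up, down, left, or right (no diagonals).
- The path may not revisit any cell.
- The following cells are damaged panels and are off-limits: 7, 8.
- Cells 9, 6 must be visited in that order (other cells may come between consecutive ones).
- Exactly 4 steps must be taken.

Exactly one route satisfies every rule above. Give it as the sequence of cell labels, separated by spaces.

The waypoints must appear in the order 9, 6, with no cell reused.
Route from 12: up 2 to 6, left 2 to 4 — 4 moves in all.
Check: order respected (9 at step 1, 6 at step 2); 4 moves as required.

12 9 6 5 4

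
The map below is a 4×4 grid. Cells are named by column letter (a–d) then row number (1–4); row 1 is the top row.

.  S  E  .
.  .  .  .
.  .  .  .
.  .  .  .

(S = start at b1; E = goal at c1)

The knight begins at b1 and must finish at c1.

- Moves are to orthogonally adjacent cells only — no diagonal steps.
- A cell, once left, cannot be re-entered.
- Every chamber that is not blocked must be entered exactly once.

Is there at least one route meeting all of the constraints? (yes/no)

One route that works: b1 → a1 → a2 → a3 → a4 → b4 → b3 → b2 → c2 → c3 → c4 → d4 → d3 → d2 → d1 → c1.

yes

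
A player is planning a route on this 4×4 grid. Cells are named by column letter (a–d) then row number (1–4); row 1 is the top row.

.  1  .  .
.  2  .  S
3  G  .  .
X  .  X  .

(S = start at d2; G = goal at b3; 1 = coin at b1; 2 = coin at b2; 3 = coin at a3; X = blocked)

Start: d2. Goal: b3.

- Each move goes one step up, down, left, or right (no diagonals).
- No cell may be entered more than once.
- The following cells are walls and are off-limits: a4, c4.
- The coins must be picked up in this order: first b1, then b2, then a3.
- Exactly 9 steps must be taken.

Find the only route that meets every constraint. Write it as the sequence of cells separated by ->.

d2 -> d3 -> c3 -> c2 -> c1 -> b1 -> b2 -> a2 -> a3 -> b3

The waypoints must appear in the order b1, b2, a3, with no cell reused.
Route from d2: down to d3, left to c3, 2× up (reaching c1), left to b1, down to b2, left to a2, down to a3, right to b3 — 9 moves in all.
Check: order respected (1 at step 5, 2 at step 6, 3 at step 8); 9 moves as required.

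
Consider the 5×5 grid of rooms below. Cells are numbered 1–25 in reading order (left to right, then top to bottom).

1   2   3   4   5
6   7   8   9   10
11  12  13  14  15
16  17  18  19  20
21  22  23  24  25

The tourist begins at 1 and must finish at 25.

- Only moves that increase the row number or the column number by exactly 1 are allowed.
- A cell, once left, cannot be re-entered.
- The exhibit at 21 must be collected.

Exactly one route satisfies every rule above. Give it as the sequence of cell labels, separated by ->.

1 -> 6 -> 11 -> 16 -> 21 -> 22 -> 23 -> 24 -> 25

Moves only go right or down, so the column and row indices never decrease.
Route from 1: down 4 to 21, right 4 to 25 — 8 moves in all.
Check: all required cells visited.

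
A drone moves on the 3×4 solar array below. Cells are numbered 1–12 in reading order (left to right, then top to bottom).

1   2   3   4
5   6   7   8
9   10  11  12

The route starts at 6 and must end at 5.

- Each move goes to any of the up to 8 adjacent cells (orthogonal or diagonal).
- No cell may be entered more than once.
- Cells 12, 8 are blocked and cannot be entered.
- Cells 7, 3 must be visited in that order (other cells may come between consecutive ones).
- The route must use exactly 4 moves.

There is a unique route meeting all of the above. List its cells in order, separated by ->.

The waypoints must appear in the order 7, 3, with no cell reused.
Route from 6: right 1 to 7, up 1 to 3, left 1 to 2, down-left 1 to 5 — 4 moves in all.
Check: order respected (7 at step 1, 3 at step 2); 4 moves as required.

6 -> 7 -> 3 -> 2 -> 5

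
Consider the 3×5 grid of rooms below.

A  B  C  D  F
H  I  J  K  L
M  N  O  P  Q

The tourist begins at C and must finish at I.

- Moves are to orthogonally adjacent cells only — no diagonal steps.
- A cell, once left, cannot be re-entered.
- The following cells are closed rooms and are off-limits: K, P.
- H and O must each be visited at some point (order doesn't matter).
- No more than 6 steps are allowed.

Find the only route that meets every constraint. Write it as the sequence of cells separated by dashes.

The budget equals the shortest possible length, so every move has to be on a shortest route through the required cells.
Route from C: down 2 to O, left 2 to M, up 1 to H, right 1 to I — 6 moves in all.
Check: all required cells visited; 6 ≤ 6 moves.

C - J - O - N - M - H - I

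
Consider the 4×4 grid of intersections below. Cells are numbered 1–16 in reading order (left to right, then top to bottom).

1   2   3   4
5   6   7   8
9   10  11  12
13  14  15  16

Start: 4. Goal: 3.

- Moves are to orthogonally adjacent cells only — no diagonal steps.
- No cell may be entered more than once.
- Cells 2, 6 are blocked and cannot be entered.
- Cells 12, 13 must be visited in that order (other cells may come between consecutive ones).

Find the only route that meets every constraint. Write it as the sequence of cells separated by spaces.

4 8 12 16 15 14 13 9 10 11 7 3

The waypoints must appear in the order 12, 13, with no cell reused.
Route from 4: down 3 to 16, left 3 to 13, up 1 to 9, right 2 to 11, up 2 to 3 — 11 moves in all.
Check: order respected (12 at step 2, 13 at step 6).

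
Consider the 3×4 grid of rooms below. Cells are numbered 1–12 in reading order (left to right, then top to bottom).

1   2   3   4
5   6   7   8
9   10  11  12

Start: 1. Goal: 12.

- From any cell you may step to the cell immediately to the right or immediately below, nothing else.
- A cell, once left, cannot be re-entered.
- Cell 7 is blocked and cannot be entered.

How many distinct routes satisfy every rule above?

A right/down-only route from 1 to 12 makes exactly 2 down-moves and 3 right-moves in some order.
With no other constraints that would be C(5,2) = 10 routes.
Subtract routes through each blocked cell (inclusion–exclusion for overlaps): − through 7: 6 → 4.
That gives 4 routes.

4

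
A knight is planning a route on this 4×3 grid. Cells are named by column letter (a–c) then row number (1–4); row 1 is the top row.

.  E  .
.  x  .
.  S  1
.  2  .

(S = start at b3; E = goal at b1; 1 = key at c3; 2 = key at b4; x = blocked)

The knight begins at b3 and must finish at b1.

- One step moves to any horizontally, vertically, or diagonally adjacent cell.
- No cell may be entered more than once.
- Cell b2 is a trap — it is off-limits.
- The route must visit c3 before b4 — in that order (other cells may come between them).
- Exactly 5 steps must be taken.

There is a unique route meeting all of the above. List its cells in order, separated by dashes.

The waypoints must appear in the order c3, b4, with no cell reused.
Route from b3: right to c3, down-left to b4, up-left to a3, up to a2, up-right to b1 — 5 moves in all.
Check: order respected (1 at step 1, 2 at step 2); 5 moves as required.

b3 - c3 - b4 - a3 - a2 - b1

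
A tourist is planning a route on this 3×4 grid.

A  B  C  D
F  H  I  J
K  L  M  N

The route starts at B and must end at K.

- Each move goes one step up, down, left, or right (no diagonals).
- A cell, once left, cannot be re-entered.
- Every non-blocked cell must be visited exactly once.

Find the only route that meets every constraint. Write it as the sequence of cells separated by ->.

B -> A -> F -> H -> I -> C -> D -> J -> N -> M -> L -> K

Need to visit all 12 open cells exactly once, starting at B and ending at K.
Cell A has only two open neighbours (F and B), so the path must pass straight through it: one of those is the cell it's entered from and the other is where it exits.
Route from B: left 1 to A, down 1 to F, right 2 to I, up 1 to C, right 1 to D, down 2 to N, left 3 to K — 11 moves in all.
Check: all 12 open cells covered.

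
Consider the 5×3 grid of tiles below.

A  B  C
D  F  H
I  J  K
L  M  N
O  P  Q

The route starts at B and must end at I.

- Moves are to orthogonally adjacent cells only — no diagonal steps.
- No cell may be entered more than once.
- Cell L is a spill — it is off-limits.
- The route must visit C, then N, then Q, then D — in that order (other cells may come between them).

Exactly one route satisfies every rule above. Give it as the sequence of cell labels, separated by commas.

B, C, H, K, N, Q, P, M, J, F, D, I

The waypoints must appear in the order C, N, Q, D, with no cell reused.
Route from B: right to C, 4× down (reaching Q), left to P, 3× up (reaching F), left to D, down to I — 11 moves in all.
Check: order respected (C at step 1, N at step 4, Q at step 5, D at step 10).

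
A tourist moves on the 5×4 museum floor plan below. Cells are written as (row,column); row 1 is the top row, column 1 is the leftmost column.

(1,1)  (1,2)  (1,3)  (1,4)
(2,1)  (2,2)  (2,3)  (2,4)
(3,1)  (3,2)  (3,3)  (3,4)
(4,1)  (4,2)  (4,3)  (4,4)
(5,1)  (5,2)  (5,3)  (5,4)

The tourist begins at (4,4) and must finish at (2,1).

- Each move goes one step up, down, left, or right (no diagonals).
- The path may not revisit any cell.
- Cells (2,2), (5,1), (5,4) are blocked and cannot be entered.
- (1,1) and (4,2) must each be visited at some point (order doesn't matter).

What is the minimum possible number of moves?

Any route passes through (1,1) and (4,2) in some order between (4,4) and (2,1). Summing Manhattan distances along each leg and taking the cheapest ordering ((4,4) → (4,2) → (1,1) → (2,1)) gives a lower bound of 2 + 4 + 1 = 7 moves.
The shortest route satisfying every rule uses 9 moves: (4,4) → (4,3) → (4,2) → (3,2) → (3,3) → (2,3) → (1,3) → (1,2) → (1,1) → (2,1).
The bound of 7 isn't tight here; checking systematically, no route of length 7 through 8 satisfies every constraint, so 9 is the minimum.

9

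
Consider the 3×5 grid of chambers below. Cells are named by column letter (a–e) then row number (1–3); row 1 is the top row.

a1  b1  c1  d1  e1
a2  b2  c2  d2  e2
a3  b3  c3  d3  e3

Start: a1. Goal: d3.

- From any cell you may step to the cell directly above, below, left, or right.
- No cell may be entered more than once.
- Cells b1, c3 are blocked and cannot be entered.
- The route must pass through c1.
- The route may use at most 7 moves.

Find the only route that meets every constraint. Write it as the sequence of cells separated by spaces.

Any route must reach c1 and still end at d3 within 7 moves, so the order of the required stops is forced.
Route from a1: down 1 to a2, right 2 to c2, up 1 to c1, right 1 to d1, down 2 to d3 — 7 moves in all.
Check: all required cells visited; 7 ≤ 7 moves.

a1 a2 b2 c2 c1 d1 d2 d3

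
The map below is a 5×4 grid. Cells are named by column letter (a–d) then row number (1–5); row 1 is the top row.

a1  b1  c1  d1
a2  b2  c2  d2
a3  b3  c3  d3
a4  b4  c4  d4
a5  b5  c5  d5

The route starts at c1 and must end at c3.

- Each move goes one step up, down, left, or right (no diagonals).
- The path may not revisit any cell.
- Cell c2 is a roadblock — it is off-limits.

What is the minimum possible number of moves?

The Manhattan distance from c1 to c3 is |1−3| + |3−3| = 2, so at least 2 moves are needed.
That bound ignores the blocked cells. Measuring each leg by the fewest moves that actually steer around them (c1→c3: 4) raises the lower bound to 4.
A route of 4 moves exists: c1 → b1 → b2 → b3 → c3.
Since 4 matches that lower bound, it is optimal.

4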